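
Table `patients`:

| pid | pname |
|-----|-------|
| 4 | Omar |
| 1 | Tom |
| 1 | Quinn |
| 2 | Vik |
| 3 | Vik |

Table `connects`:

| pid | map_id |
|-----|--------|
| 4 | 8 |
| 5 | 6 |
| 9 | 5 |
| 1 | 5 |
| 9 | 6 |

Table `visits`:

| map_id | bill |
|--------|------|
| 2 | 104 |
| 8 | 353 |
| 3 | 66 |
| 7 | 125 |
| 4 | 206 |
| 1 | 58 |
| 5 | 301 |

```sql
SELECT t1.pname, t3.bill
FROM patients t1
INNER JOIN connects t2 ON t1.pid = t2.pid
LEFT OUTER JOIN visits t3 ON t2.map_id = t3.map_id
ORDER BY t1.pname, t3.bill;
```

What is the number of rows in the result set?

Evaluate left to right. First `patients t1 INNER JOIN connects t2` on pid: 3 row(s).
Then LEFT JOIN `visits t3` on map_id: each of those 3 rows is kept; rows whose t2.map_id has no match in t3 get NULL for t3's columns.
Result: 3 row(s).

3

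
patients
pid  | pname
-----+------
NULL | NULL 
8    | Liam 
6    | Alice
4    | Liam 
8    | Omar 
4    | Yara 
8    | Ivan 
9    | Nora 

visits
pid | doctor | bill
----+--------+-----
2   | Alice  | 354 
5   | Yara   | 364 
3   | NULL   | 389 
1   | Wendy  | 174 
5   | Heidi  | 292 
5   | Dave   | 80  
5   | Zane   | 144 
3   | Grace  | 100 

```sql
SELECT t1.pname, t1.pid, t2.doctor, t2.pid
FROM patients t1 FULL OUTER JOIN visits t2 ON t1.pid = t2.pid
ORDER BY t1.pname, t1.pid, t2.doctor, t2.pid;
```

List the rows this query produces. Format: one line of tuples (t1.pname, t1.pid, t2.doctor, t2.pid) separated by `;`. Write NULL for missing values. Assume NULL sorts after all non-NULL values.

(Alice, 6, NULL, NULL); (Ivan, 8, NULL, NULL); (Liam, 4, NULL, NULL); (Liam, 8, NULL, NULL); (Nora, 9, NULL, NULL); (Omar, 8, NULL, NULL); (Yara, 4, NULL, NULL); (NULL, NULL, Alice, 2); (NULL, NULL, Dave, 5); (NULL, NULL, Grace, 3); (NULL, NULL, Heidi, 5); (NULL, NULL, Wendy, 1); (NULL, NULL, Yara, 5); (NULL, NULL, Zane, 5); (NULL, NULL, NULL, 3); (NULL, NULL, NULL, NULL)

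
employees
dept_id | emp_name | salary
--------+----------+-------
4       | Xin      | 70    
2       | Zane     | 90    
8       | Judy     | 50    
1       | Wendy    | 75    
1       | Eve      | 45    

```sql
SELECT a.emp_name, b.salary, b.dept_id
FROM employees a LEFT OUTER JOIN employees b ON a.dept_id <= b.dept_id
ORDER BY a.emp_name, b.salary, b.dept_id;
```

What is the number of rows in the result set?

16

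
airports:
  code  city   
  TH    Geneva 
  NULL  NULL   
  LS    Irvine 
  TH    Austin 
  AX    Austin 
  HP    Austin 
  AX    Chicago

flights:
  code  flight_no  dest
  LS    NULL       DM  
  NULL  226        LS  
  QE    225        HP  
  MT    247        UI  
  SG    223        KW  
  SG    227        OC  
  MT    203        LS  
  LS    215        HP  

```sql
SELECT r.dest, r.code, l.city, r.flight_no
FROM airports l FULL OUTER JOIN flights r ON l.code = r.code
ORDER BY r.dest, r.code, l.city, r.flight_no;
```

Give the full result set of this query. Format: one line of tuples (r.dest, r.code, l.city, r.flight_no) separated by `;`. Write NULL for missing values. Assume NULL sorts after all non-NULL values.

(DM, LS, Irvine, NULL); (HP, LS, Irvine, 215); (HP, QE, NULL, 225); (KW, SG, NULL, 223); (LS, MT, NULL, 203); (LS, NULL, NULL, 226); (OC, SG, NULL, 227); (UI, MT, NULL, 247); (NULL, NULL, Austin, NULL); (NULL, NULL, Austin, NULL); (NULL, NULL, Austin, NULL); (NULL, NULL, Chicago, NULL); (NULL, NULL, Geneva, NULL); (NULL, NULL, NULL, NULL)

FULL OUTER JOIN keeps every row from both sides; unmatched rows get NULL for the other side's columns.
Matching on l.code = r.code. A NULL in a compared column never satisfies the condition.
- l[0] code=TH → no match; kept with NULLs on the r side.
- l[1] code=NULL → no match; kept with NULLs on the r side.
- l[2] code=LS → 2 match(es) in r → 2 row(s).
- l[3] code=TH → no match; kept with NULLs on the r side.
- l[4] code=AX → no match; kept with NULLs on the r side.
- l[5] code=HP → no match; kept with NULLs on the r side.
- l[6] code=AX → no match; kept with NULLs on the r side.
- 6 row(s) from r found no l partner → padded with NULL.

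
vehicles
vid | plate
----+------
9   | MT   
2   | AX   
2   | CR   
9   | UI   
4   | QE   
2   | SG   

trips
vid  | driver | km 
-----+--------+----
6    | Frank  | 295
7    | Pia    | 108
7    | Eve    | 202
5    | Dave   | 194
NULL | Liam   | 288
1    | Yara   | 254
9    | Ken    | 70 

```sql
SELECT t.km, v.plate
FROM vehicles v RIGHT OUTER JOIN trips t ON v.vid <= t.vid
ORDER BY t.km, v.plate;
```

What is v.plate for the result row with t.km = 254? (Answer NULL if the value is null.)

NULL

RIGHT JOIN keeps every row from `trips`; unmatched rows get NULL for `vehicles`'s columns.
Matching on v.vid <= t.vid. A NULL in a compared column never satisfies the condition.
Matched pairs: 22; unmatched t rows kept: 2.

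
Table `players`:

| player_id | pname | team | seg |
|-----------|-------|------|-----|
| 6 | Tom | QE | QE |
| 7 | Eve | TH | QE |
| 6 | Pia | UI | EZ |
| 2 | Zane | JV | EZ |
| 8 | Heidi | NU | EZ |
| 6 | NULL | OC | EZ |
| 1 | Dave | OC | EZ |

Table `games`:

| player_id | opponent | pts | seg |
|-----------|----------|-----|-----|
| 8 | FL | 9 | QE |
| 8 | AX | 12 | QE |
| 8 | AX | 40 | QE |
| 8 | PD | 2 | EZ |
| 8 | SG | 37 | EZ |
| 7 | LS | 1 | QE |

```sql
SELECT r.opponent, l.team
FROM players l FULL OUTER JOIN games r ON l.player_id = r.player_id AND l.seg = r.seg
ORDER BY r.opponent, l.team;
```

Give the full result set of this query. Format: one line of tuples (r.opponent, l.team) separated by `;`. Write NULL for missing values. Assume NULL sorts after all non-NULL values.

FULL OUTER JOIN keeps every row from both sides; unmatched rows get NULL for the other side's columns.
Matching on l.player_id = r.player_id AND l.seg = r.seg.
Matched pairs: 3; unmatched l rows kept: 5; unmatched r rows kept: 3.

(AX, NULL); (AX, NULL); (FL, NULL); (LS, TH); (PD, NU); (SG, NU); (NULL, JV); (NULL, OC); (NULL, OC); (NULL, QE); (NULL, UI)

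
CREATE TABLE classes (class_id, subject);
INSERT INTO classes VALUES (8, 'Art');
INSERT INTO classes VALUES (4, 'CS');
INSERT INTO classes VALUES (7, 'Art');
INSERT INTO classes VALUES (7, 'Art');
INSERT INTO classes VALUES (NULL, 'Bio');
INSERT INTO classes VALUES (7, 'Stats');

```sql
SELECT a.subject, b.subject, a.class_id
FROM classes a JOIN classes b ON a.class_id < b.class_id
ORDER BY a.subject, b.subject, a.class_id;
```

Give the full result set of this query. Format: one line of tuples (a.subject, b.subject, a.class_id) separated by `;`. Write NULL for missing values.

INNER JOIN keeps only pairs where the ON condition holds.
Matching on a.class_id < b.class_id. A NULL in a compared column never satisfies the condition.
- a row (class_id=8): no match → dropped.
- a row (class_id=4): matches 4 b row(s) → 4 output row(s).
- a row (class_id=7): matches 1 b row(s) → 1 output row(s).
- a row (class_id=7): matches 1 b row(s) → 1 output row(s).
- a row (class_id=NULL): no match → dropped.
- a row (class_id=7): matches 1 b row(s) → 1 output row(s).
After projecting and ordering:
a.subject | b.subject | a.class_id
Art | Art | 7
Art | Art | 7
CS | Art | 4
CS | Art | 4
CS | Art | 4
CS | Stats | 4
Stats | Art | 7

(Art, Art, 7); (Art, Art, 7); (CS, Art, 4); (CS, Art, 4); (CS, Art, 4); (CS, Stats, 4); (Stats, Art, 7)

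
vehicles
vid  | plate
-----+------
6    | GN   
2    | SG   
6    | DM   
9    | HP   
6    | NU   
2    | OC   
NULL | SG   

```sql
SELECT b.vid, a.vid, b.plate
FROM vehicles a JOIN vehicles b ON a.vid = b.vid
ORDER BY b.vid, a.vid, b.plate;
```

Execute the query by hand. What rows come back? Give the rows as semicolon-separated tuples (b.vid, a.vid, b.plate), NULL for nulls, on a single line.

(2, 2, OC); (2, 2, OC); (2, 2, SG); (2, 2, SG); (6, 6, DM); (6, 6, DM); (6, 6, DM); (6, 6, GN); (6, 6, GN); (6, 6, GN); (6, 6, NU); (6, 6, NU); (6, 6, NU); (9, 9, HP)

INNER JOIN keeps only pairs where the ON condition holds.
Matching on a.vid = b.vid. A NULL in a compared column never satisfies the condition.
- a[0] vid=6 → 3 match(es) in b → 3 row(s).
- a[1] vid=2 → 2 match(es) in b → 2 row(s).
- a[2] vid=6 → 3 match(es) in b → 3 row(s).
- a[3] vid=9 → 1 match(es) in b → 1 row(s).
- a[4] vid=6 → 3 match(es) in b → 3 row(s).
- a[5] vid=2 → 2 match(es) in b → 2 row(s).
- a[6] vid=NULL → no match; dropped.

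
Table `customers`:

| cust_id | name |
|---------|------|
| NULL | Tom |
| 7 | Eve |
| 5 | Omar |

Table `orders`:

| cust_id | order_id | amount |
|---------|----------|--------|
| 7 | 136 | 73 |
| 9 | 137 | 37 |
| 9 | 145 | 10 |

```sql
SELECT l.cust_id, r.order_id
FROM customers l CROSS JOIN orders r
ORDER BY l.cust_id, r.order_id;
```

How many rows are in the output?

9

CROSS JOIN pairs every row of `customers` with every row of `orders`: 3 × 3 = 9 rows.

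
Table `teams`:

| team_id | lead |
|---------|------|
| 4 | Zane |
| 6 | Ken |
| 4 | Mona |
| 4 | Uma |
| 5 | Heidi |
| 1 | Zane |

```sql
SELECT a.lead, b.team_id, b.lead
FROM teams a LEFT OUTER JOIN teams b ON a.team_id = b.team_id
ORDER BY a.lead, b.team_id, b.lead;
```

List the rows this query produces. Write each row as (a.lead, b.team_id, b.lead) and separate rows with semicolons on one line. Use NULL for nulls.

LEFT JOIN keeps every row from `teams a`; unmatched rows get NULL for `teams b`'s columns.
Matching on a.team_id = b.team_id.
- a row (team_id=4): matches 3 b row(s) → 3 output row(s).
- a row (team_id=6): matches 1 b row(s) → 1 output row(s).
- a row (team_id=4): matches 3 b row(s) → 3 output row(s).
- a row (team_id=4): matches 3 b row(s) → 3 output row(s).
- a row (team_id=5): matches 1 b row(s) → 1 output row(s).
- a row (team_id=1): matches 1 b row(s) → 1 output row(s).

(Heidi, 5, Heidi); (Ken, 6, Ken); (Mona, 4, Mona); (Mona, 4, Uma); (Mona, 4, Zane); (Uma, 4, Mona); (Uma, 4, Uma); (Uma, 4, Zane); (Zane, 1, Zane); (Zane, 4, Mona); (Zane, 4, Uma); (Zane, 4, Zane)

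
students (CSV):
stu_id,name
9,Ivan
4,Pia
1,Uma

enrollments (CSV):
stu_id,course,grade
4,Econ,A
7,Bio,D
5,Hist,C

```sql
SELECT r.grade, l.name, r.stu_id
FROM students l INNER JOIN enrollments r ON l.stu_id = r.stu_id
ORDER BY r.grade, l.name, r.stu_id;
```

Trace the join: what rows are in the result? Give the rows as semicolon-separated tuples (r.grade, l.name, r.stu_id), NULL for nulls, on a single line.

(A, Pia, 4)

INNER JOIN keeps only pairs where the ON condition holds.
Matching on l.stu_id = r.stu_id.
Matched pairs: 1.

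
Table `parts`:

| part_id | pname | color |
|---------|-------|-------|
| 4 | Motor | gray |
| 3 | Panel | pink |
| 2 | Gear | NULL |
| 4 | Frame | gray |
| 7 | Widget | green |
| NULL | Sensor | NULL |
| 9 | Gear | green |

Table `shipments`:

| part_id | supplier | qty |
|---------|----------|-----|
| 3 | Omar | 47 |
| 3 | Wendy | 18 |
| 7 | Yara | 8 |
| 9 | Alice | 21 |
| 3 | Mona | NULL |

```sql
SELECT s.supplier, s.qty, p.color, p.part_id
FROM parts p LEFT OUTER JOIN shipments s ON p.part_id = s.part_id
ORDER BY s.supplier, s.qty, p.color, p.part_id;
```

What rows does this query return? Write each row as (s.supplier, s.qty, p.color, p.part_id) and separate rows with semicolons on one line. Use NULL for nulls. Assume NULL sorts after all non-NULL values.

LEFT JOIN keeps every row from `parts`; unmatched rows get NULL for `shipments`'s columns.
Matching on p.part_id = s.part_id. A NULL in a compared column never satisfies the condition.
Matched pairs: 5; unmatched p rows kept: 4.

(Alice, 21, green, 9); (Mona, NULL, pink, 3); (Omar, 47, pink, 3); (Wendy, 18, pink, 3); (Yara, 8, green, 7); (NULL, NULL, gray, 4); (NULL, NULL, gray, 4); (NULL, NULL, NULL, 2); (NULL, NULL, NULL, NULL)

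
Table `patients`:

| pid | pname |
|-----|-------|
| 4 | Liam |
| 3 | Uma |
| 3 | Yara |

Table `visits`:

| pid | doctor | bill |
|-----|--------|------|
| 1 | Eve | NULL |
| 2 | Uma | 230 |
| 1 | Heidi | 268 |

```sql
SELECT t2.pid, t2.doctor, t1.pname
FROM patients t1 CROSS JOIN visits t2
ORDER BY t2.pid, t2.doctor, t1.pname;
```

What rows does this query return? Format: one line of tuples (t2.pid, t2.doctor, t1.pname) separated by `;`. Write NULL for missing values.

CROSS JOIN pairs every row of `patients` with every row of `visits`: 3 × 3 = 9 rows.

(1, Eve, Liam); (1, Eve, Uma); (1, Eve, Yara); (1, Heidi, Liam); (1, Heidi, Uma); (1, Heidi, Yara); (2, Uma, Liam); (2, Uma, Uma); (2, Uma, Yara)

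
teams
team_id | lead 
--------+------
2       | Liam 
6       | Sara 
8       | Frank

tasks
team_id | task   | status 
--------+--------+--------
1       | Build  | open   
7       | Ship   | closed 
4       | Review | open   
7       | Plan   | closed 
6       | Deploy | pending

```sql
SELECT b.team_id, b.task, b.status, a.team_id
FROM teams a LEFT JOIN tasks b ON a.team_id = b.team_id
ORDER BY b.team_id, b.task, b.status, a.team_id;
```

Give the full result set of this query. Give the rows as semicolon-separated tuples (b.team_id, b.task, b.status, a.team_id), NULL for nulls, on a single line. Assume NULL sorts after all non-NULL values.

LEFT JOIN keeps every row from `teams`; unmatched rows get NULL for `tasks`'s columns.
Matching on a.team_id = b.team_id.
- a[0] team_id=2 → no match; kept with NULLs on the b side.
- a[1] team_id=6 → 1 match(es) in b → 1 row(s).
- a[2] team_id=8 → no match; kept with NULLs on the b side.
After projecting and ordering:
b.team_id | b.task | b.status | a.team_id
6 | Deploy | pending | 6
NULL | NULL | NULL | 2
NULL | NULL | NULL | 8

(6, Deploy, pending, 6); (NULL, NULL, NULL, 2); (NULL, NULL, NULL, 8)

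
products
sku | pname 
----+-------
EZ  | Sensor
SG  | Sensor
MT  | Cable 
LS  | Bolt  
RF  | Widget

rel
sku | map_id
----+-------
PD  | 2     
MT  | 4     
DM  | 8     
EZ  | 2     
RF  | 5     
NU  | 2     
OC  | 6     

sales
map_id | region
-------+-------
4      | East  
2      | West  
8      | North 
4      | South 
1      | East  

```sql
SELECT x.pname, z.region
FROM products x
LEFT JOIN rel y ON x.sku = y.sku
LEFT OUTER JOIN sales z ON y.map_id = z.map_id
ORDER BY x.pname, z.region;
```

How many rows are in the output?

Joins associate left-to-right: products LEFT JOIN rel on sku gives 5 intermediate row(s).
Then LEFT JOIN `sales z` on map_id: each of those 5 rows is kept; rows whose y.map_id has no match in z get NULL for z's columns.
Result: 6 row(s).

6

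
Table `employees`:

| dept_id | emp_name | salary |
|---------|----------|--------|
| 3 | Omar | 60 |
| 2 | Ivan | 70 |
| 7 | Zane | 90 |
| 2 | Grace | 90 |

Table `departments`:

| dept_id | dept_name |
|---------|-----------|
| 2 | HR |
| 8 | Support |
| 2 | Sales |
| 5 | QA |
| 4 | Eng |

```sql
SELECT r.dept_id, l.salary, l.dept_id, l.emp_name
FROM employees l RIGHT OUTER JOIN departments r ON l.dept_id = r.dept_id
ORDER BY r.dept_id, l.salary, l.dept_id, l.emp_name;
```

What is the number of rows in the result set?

RIGHT JOIN keeps every row from `departments`; unmatched rows get NULL for `employees`'s columns.
Matching on l.dept_id = r.dept_id.
Matched pairs: 4; unmatched r rows kept: 3.
Total: 4 matched + 3 padded = 7 rows.

7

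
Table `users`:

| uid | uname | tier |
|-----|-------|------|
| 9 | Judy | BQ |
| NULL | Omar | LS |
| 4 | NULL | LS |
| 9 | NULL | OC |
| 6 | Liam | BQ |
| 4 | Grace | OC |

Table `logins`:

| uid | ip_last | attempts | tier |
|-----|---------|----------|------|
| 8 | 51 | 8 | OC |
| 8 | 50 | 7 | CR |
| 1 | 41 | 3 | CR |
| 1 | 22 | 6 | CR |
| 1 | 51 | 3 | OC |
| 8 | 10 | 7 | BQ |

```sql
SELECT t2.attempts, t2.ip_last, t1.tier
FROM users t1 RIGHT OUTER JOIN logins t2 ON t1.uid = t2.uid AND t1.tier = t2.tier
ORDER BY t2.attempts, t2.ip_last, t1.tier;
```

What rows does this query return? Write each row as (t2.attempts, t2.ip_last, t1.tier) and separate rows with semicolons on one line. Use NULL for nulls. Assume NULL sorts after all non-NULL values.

RIGHT JOIN keeps every row from `logins`; unmatched rows get NULL for `users`'s columns.
Matching on t1.uid = t2.uid AND t1.tier = t2.tier. A NULL in a compared column never satisfies the condition.
- t1[0] uid=9, tier=BQ → no match.
- t1[1] uid=NULL, tier=LS → no match.
- t1[2] uid=4, tier=LS → no match.
- t1[3] uid=9, tier=OC → no match.
- t1[4] uid=6, tier=BQ → no match.
- t1[5] uid=4, tier=OC → no match.
- 6 row(s) from t2 found no t1 partner → padded with NULL.
After projecting and ordering:
t2.attempts | t2.ip_last | t1.tier
3 | 41 | NULL
3 | 51 | NULL
6 | 22 | NULL
7 | 10 | NULL
7 | 50 | NULL
8 | 51 | NULL

(3, 41, NULL); (3, 51, NULL); (6, 22, NULL); (7, 10, NULL); (7, 50, NULL); (8, 51, NULL)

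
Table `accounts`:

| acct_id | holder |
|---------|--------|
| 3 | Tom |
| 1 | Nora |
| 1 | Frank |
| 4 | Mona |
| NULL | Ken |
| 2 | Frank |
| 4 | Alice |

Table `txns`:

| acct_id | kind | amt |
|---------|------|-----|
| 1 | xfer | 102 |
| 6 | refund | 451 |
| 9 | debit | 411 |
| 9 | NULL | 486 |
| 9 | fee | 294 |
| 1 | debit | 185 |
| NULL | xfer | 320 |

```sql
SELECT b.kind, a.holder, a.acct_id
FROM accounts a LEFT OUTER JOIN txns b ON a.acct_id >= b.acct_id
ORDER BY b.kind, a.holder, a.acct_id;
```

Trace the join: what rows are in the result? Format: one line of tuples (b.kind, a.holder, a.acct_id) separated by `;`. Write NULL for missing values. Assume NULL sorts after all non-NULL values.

(debit, Alice, 4); (debit, Frank, 1); (debit, Frank, 2); (debit, Mona, 4); (debit, Nora, 1); (debit, Tom, 3); (xfer, Alice, 4); (xfer, Frank, 1); (xfer, Frank, 2); (xfer, Mona, 4); (xfer, Nora, 1); (xfer, Tom, 3); (NULL, Ken, NULL)

LEFT JOIN keeps every row from `accounts`; unmatched rows get NULL for `txns`'s columns.
Matching on a.acct_id >= b.acct_id. A NULL in a compared column never satisfies the condition.
- a[0] acct_id=3 → 2 match(es) in b → 2 row(s).
- a[1] acct_id=1 → 2 match(es) in b → 2 row(s).
- a[2] acct_id=1 → 2 match(es) in b → 2 row(s).
- a[3] acct_id=4 → 2 match(es) in b → 2 row(s).
- a[4] acct_id=NULL → no match; kept with NULLs on the b side.
- a[5] acct_id=2 → 2 match(es) in b → 2 row(s).
- a[6] acct_id=4 → 2 match(es) in b → 2 row(s).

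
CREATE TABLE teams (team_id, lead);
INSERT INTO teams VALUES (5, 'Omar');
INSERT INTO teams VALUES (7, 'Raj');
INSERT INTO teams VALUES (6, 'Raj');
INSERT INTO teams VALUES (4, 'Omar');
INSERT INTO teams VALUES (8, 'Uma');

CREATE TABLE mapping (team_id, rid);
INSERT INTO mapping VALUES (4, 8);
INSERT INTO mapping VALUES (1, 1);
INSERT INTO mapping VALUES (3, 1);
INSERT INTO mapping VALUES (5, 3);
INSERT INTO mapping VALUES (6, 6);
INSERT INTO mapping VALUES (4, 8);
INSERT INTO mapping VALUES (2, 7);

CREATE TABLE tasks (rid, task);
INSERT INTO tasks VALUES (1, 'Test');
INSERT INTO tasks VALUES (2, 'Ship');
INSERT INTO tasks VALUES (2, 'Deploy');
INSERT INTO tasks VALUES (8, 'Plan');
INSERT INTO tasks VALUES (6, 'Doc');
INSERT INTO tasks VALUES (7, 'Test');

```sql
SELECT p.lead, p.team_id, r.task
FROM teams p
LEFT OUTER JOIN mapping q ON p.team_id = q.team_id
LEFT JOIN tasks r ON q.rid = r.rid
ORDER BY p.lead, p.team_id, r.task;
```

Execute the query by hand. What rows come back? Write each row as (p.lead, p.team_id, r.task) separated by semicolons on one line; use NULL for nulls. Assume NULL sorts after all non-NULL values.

Evaluate left to right. First `teams p LEFT JOIN mapping q` on team_id: 6 row(s).
Then LEFT JOIN `tasks r` on rid: each of those 6 rows is kept; rows whose q.rid has no match in r get NULL for r's columns.

(Omar, 4, Plan); (Omar, 4, Plan); (Omar, 5, NULL); (Raj, 6, Doc); (Raj, 7, NULL); (Uma, 8, NULL)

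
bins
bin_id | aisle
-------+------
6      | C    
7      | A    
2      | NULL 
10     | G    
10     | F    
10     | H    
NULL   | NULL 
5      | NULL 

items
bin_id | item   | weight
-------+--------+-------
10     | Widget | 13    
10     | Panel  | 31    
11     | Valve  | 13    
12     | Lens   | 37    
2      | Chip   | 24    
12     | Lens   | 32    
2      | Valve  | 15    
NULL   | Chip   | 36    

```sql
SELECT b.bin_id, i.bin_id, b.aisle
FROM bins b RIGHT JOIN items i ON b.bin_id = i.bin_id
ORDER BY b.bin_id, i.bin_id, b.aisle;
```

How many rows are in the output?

12

RIGHT JOIN keeps every row from `items`; unmatched rows get NULL for `bins`'s columns.
Matching on b.bin_id = i.bin_id. A NULL in a compared column never satisfies the condition.
Matched pairs: 8; unmatched i rows kept: 4.
Total: 8 matched + 4 padded = 12 rows.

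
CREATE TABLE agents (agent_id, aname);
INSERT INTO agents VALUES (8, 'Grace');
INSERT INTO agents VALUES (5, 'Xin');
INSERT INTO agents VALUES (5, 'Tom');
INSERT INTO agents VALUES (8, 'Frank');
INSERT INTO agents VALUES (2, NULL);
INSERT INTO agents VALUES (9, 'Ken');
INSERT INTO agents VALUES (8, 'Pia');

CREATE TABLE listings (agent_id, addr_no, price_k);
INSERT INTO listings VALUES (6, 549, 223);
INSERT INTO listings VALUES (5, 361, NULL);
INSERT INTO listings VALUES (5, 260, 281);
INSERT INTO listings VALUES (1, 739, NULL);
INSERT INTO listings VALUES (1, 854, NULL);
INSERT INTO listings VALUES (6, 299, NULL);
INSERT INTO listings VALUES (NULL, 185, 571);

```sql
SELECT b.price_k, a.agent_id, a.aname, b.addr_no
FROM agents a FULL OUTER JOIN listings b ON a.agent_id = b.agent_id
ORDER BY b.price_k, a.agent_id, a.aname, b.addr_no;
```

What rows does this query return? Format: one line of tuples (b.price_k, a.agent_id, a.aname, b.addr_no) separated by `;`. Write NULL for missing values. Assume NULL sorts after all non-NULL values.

(223, NULL, NULL, 549); (281, 5, Tom, 260); (281, 5, Xin, 260); (571, NULL, NULL, 185); (NULL, 2, NULL, NULL); (NULL, 5, Tom, 361); (NULL, 5, Xin, 361); (NULL, 8, Frank, NULL); (NULL, 8, Grace, NULL); (NULL, 8, Pia, NULL); (NULL, 9, Ken, NULL); (NULL, NULL, NULL, 299); (NULL, NULL, NULL, 739); (NULL, NULL, NULL, 854)

FULL OUTER JOIN keeps every row from both sides; unmatched rows get NULL for the other side's columns.
Matching on a.agent_id = b.agent_id. A NULL in a compared column never satisfies the condition.
- a (agent_id=8) has no partner → padded with NULL.
- a (agent_id=5) pairs with 2 row(s) of b.
- a (agent_id=5) pairs with 2 row(s) of b.
- a (agent_id=8) has no partner → padded with NULL.
- a (agent_id=2) has no partner → padded with NULL.
- a (agent_id=9) has no partner → padded with NULL.
- a (agent_id=8) has no partner → padded with NULL.
- 5 b row(s) had no a match → kept, a columns NULL.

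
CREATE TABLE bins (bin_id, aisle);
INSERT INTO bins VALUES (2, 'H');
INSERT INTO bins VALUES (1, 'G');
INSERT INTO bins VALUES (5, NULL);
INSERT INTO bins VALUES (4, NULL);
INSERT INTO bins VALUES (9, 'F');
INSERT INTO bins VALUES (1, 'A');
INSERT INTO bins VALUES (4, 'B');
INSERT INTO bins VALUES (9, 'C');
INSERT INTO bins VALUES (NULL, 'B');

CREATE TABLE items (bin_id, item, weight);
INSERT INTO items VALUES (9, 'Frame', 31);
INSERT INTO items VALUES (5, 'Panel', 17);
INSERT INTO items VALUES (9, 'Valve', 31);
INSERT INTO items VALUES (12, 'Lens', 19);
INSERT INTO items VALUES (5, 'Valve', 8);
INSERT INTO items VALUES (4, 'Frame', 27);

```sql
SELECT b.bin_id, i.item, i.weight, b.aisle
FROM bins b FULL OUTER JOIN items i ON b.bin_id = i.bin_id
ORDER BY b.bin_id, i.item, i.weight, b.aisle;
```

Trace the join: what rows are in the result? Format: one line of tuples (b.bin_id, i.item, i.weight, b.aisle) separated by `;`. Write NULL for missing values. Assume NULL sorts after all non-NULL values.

(1, NULL, NULL, A); (1, NULL, NULL, G); (2, NULL, NULL, H); (4, Frame, 27, B); (4, Frame, 27, NULL); (5, Panel, 17, NULL); (5, Valve, 8, NULL); (9, Frame, 31, C); (9, Frame, 31, F); (9, Valve, 31, C); (9, Valve, 31, F); (NULL, Lens, 19, NULL); (NULL, NULL, NULL, B)

FULL OUTER JOIN keeps every row from both sides; unmatched rows get NULL for the other side's columns.
Matching on b.bin_id = i.bin_id. A NULL in a compared column never satisfies the condition.
- b[0] bin_id=2 → no match; kept with NULLs on the i side.
- b[1] bin_id=1 → no match; kept with NULLs on the i side.
- b[2] bin_id=5 → 2 match(es) in i → 2 row(s).
- b[3] bin_id=4 → 1 match(es) in i → 1 row(s).
- b[4] bin_id=9 → 2 match(es) in i → 2 row(s).
- b[5] bin_id=1 → no match; kept with NULLs on the i side.
- b[6] bin_id=4 → 1 match(es) in i → 1 row(s).
- b[7] bin_id=9 → 2 match(es) in i → 2 row(s).
- b[8] bin_id=NULL → no match; kept with NULLs on the i side.
- 1 row(s) from i found no b partner → padded with NULL.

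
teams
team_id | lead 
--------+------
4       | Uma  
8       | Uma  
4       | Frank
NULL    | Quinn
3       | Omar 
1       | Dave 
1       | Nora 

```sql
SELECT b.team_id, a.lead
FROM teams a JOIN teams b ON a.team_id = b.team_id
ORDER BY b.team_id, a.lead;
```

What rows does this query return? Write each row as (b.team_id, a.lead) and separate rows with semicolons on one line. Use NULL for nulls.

INNER JOIN keeps only pairs where the ON condition holds.
Matching on a.team_id = b.team_id. A NULL in a compared column never satisfies the condition.
- a[0] team_id=4 → 2 match(es) in b → 2 row(s).
- a[1] team_id=8 → 1 match(es) in b → 1 row(s).
- a[2] team_id=4 → 2 match(es) in b → 2 row(s).
- a[3] team_id=NULL → no match; dropped.
- a[4] team_id=3 → 1 match(es) in b → 1 row(s).
- a[5] team_id=1 → 2 match(es) in b → 2 row(s).
- a[6] team_id=1 → 2 match(es) in b → 2 row(s).
After projecting and ordering:
b.team_id | a.lead
1 | Dave
1 | Dave
1 | Nora
1 | Nora
3 | Omar
4 | Frank
4 | Frank
4 | Uma
4 | Uma
8 | Uma

(1, Dave); (1, Dave); (1, Nora); (1, Nora); (3, Omar); (4, Frank); (4, Frank); (4, Uma); (4, Uma); (8, Uma)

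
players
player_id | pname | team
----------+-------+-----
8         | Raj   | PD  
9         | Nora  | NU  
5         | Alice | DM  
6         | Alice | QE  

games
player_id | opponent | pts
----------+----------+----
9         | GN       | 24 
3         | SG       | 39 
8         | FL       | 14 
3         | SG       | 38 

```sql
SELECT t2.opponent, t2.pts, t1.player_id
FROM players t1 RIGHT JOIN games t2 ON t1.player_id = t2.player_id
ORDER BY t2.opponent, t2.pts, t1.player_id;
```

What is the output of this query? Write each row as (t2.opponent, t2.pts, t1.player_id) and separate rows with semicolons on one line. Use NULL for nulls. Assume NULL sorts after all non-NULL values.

(FL, 14, 8); (GN, 24, 9); (SG, 38, NULL); (SG, 39, NULL)

RIGHT JOIN keeps every row from `games`; unmatched rows get NULL for `players`'s columns.
Matching on t1.player_id = t2.player_id.
- t1 row (player_id=8): matches 1 t2 row(s) → 1 output row(s).
- t1 row (player_id=9): matches 1 t2 row(s) → 1 output row(s).
- t1 row (player_id=5): no match.
- t1 row (player_id=6): no match.
- plus 2 unmatched t2 row(s), each kept with NULL t1 columns.
After projecting and ordering:
t2.opponent | t2.pts | t1.player_id
FL | 14 | 8
GN | 24 | 9
SG | 38 | NULL
SG | 39 | NULL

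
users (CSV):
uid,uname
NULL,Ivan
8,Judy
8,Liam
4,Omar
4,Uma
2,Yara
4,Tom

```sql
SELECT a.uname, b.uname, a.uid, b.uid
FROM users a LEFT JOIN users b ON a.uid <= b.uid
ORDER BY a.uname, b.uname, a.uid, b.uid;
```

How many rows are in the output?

LEFT JOIN keeps every row from `users a`; unmatched rows get NULL for `users b`'s columns.
Matching on a.uid <= b.uid. A NULL in a compared column never satisfies the condition.
Matched pairs: 25; unmatched a rows kept: 1.
Total: 25 matched + 1 padded = 26 rows.

26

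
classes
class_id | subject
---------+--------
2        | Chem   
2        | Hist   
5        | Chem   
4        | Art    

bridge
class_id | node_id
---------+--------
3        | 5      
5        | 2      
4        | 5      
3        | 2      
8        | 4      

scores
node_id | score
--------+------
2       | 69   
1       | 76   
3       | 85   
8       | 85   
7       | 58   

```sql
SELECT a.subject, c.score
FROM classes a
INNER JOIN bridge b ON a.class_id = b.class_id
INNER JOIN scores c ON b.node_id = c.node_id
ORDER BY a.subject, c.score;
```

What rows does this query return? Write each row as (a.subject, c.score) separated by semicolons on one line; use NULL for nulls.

Joins associate left-to-right: classes INNER JOIN bridge on class_id gives 2 intermediate row(s).
Then INNER JOIN `scores c` on node_id: keep only rows whose b.node_id appears in c.

(Chem, 69)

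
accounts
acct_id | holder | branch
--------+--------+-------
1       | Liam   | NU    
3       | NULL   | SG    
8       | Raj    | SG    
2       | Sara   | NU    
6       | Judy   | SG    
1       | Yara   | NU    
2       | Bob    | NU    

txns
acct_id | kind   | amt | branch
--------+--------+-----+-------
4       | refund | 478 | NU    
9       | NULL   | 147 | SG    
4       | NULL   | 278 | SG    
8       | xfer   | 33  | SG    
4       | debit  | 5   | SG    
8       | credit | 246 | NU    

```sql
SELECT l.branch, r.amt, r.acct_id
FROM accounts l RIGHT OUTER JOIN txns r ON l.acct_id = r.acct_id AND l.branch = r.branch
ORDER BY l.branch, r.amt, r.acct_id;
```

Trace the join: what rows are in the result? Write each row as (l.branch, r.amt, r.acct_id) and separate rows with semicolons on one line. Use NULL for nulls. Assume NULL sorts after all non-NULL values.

RIGHT JOIN keeps every row from `txns`; unmatched rows get NULL for `accounts`'s columns.
Matching on l.acct_id = r.acct_id AND l.branch = r.branch.
- l[0] acct_id=1, branch=NU → no match.
- l[1] acct_id=3, branch=SG → no match.
- l[2] acct_id=8, branch=SG → 1 match(es) in r → 1 row(s).
- l[3] acct_id=2, branch=NU → no match.
- l[4] acct_id=6, branch=SG → no match.
- l[5] acct_id=1, branch=NU → no match.
- l[6] acct_id=2, branch=NU → no match.
- 5 r row(s) had no l match → kept, l columns NULL.
After projecting and ordering:
l.branch | r.amt | r.acct_id
SG | 33 | 8
NULL | 5 | 4
NULL | 147 | 9
NULL | 246 | 8
NULL | 278 | 4
NULL | 478 | 4

(SG, 33, 8); (NULL, 5, 4); (NULL, 147, 9); (NULL, 246, 8); (NULL, 278, 4); (NULL, 478, 4)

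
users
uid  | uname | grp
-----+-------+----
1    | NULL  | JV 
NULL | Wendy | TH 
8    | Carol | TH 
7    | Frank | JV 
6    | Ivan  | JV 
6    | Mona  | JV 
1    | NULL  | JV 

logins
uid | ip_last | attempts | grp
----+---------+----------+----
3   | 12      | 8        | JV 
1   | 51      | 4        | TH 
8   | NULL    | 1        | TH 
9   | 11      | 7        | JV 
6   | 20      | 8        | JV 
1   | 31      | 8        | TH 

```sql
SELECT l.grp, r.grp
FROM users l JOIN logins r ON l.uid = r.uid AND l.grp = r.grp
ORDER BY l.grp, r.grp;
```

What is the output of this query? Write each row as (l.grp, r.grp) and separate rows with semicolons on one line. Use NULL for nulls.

(JV, JV); (JV, JV); (TH, TH)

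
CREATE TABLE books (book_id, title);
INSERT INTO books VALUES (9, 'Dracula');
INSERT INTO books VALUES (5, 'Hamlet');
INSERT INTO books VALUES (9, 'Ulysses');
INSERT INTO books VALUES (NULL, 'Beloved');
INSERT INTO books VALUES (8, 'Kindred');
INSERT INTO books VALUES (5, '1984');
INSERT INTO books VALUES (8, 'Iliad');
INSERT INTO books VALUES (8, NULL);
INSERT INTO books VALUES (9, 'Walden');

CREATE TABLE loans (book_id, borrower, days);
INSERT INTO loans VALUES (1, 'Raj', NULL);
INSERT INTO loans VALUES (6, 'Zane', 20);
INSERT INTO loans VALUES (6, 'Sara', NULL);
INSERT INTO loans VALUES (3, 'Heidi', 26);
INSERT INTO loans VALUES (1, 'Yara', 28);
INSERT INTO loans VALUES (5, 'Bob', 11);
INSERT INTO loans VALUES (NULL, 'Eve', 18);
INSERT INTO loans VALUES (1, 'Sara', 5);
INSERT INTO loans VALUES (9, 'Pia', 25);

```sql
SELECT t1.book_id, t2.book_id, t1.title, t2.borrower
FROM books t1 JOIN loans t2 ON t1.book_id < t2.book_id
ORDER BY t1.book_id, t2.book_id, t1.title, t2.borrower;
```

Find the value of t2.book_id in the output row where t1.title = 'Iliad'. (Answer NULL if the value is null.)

9

INNER JOIN keeps only pairs where the ON condition holds.
Matching on t1.book_id < t2.book_id. A NULL in a compared column never satisfies the condition.
- book_id=9: no matching t2 row, dropped.
- book_id=5: 3 matching t2 row(s), so 3 row(s) emitted.
- book_id=9: no matching t2 row, dropped.
- book_id=NULL: no matching t2 row, dropped.
- book_id=8: 1 matching t2 row(s), so 1 row(s) emitted.
- book_id=5: 3 matching t2 row(s), so 3 row(s) emitted.
- book_id=8: 1 matching t2 row(s), so 1 row(s) emitted.
- book_id=8: 1 matching t2 row(s), so 1 row(s) emitted.
- book_id=9: no matching t2 row, dropped.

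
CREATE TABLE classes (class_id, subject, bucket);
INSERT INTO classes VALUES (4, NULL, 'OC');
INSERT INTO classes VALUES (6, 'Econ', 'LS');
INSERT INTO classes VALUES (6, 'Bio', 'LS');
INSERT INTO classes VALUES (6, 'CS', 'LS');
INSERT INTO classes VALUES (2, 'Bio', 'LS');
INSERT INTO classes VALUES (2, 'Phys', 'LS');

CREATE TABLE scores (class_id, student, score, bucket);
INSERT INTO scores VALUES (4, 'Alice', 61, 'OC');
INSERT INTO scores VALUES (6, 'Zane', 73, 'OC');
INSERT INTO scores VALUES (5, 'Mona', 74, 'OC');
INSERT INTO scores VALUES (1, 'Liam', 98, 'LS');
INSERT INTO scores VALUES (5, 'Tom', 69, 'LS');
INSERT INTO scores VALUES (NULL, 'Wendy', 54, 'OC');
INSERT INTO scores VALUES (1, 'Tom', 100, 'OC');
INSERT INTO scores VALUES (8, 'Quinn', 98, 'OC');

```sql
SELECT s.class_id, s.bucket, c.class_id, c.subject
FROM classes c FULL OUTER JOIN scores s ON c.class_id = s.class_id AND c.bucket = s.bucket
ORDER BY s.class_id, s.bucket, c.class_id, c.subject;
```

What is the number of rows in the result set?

13

FULL OUTER JOIN keeps every row from both sides; unmatched rows get NULL for the other side's columns.
Matching on c.class_id = s.class_id AND c.bucket = s.bucket. A NULL in a compared column never satisfies the condition.
- c[0] class_id=4, bucket=OC → 1 match(es) in s → 1 row(s).
- c[1] class_id=6, bucket=LS → no match; kept with NULLs on the s side.
- c[2] class_id=6, bucket=LS → no match; kept with NULLs on the s side.
- c[3] class_id=6, bucket=LS → no match; kept with NULLs on the s side.
- c[4] class_id=2, bucket=LS → no match; kept with NULLs on the s side.
- c[5] class_id=2, bucket=LS → no match; kept with NULLs on the s side.
- 7 row(s) from s found no c partner → padded with NULL.
Total: 1 matched + 12 padded = 13 rows.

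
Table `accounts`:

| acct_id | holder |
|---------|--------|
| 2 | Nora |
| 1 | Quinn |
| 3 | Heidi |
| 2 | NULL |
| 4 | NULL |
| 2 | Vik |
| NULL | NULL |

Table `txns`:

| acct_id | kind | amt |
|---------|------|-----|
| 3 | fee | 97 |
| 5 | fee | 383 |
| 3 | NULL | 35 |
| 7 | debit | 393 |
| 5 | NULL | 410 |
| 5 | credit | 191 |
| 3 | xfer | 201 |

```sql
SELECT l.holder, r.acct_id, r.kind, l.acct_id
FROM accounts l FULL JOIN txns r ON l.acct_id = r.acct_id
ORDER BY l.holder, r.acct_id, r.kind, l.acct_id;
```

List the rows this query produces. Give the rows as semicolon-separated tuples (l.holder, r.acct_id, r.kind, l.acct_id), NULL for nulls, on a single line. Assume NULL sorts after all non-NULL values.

(Heidi, 3, fee, 3); (Heidi, 3, xfer, 3); (Heidi, 3, NULL, 3); (Nora, NULL, NULL, 2); (Quinn, NULL, NULL, 1); (Vik, NULL, NULL, 2); (NULL, 5, credit, NULL); (NULL, 5, fee, NULL); (NULL, 5, NULL, NULL); (NULL, 7, debit, NULL); (NULL, NULL, NULL, 2); (NULL, NULL, NULL, 4); (NULL, NULL, NULL, NULL)

FULL OUTER JOIN keeps every row from both sides; unmatched rows get NULL for the other side's columns.
Matching on l.acct_id = r.acct_id. A NULL in a compared column never satisfies the condition.
- l row (acct_id=2): no match → kept, r columns NULL.
- l row (acct_id=1): no match → kept, r columns NULL.
- l row (acct_id=3): matches 3 r row(s) → 3 output row(s).
- l row (acct_id=2): no match → kept, r columns NULL.
- l row (acct_id=4): no match → kept, r columns NULL.
- l row (acct_id=2): no match → kept, r columns NULL.
- l row (acct_id=NULL): no match → kept, r columns NULL.
- 4 r row(s) had no l match → kept, l columns NULL.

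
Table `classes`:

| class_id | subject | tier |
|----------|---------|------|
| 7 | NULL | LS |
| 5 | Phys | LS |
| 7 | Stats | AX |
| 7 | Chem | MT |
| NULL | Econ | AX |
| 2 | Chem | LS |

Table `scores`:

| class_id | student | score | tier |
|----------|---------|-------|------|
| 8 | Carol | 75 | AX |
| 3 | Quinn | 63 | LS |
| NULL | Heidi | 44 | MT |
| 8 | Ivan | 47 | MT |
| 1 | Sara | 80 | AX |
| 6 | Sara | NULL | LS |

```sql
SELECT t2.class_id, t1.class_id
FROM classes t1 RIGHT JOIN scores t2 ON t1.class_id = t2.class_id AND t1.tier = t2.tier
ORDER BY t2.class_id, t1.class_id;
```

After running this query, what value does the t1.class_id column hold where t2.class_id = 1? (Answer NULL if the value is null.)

RIGHT JOIN keeps every row from `scores`; unmatched rows get NULL for `classes`'s columns.
Matching on t1.class_id = t2.class_id AND t1.tier = t2.tier. A NULL in a compared column never satisfies the condition.
- t1 (class_id=7, tier=LS) has no partner in t2.
- t1 (class_id=5, tier=LS) has no partner in t2.
- t1 (class_id=7, tier=AX) has no partner in t2.
- t1 (class_id=7, tier=MT) has no partner in t2.
- t1 (class_id=NULL, tier=AX) has no partner in t2.
- t1 (class_id=2, tier=LS) has no partner in t2.
- 6 row(s) from t2 found no t1 partner → padded with NULL.

NULL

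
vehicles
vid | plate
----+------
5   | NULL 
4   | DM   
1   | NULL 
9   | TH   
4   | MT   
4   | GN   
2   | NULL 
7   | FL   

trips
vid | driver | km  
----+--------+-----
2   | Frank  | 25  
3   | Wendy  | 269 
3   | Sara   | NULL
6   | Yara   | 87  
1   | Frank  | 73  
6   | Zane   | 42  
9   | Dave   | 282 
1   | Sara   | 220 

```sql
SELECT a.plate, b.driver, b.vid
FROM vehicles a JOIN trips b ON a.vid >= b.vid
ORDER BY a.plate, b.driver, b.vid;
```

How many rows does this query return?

40

INNER JOIN keeps only pairs where the ON condition holds.
Matching on a.vid >= b.vid.
Matched pairs: 40.
Total: 40 rows.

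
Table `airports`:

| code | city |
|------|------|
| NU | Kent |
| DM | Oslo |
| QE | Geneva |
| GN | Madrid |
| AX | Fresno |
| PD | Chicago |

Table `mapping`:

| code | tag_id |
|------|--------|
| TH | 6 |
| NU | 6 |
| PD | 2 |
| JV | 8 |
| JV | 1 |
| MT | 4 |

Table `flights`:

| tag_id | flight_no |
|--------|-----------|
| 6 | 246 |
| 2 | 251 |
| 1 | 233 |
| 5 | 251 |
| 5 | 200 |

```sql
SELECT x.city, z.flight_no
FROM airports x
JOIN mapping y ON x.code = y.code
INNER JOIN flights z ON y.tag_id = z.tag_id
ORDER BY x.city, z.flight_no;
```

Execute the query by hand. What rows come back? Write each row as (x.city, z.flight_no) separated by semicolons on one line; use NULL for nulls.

(Chicago, 251); (Kent, 246)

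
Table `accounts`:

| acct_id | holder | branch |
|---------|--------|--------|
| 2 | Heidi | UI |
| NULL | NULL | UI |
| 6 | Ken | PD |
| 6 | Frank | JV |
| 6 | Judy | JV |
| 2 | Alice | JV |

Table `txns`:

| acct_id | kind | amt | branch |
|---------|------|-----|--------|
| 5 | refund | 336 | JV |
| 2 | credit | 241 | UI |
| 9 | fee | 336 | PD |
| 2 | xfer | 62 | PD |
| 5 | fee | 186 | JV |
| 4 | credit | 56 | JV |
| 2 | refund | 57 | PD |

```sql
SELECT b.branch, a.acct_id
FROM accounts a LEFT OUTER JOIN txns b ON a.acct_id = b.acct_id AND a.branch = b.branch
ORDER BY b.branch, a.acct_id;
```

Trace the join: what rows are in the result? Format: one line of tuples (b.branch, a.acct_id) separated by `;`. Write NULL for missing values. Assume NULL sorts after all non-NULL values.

LEFT JOIN keeps every row from `accounts`; unmatched rows get NULL for `txns`'s columns.
Matching on a.acct_id = b.acct_id AND a.branch = b.branch. A NULL in a compared column never satisfies the condition.
- a[0] acct_id=2, branch=UI → 1 match(es) in b → 1 row(s).
- a[1] acct_id=NULL, branch=UI → no match; kept with NULLs on the b side.
- a[2] acct_id=6, branch=PD → no match; kept with NULLs on the b side.
- a[3] acct_id=6, branch=JV → no match; kept with NULLs on the b side.
- a[4] acct_id=6, branch=JV → no match; kept with NULLs on the b side.
- a[5] acct_id=2, branch=JV → no match; kept with NULLs on the b side.
After projecting and ordering:
b.branch | a.acct_id
UI | 2
NULL | 2
NULL | 6
NULL | 6
NULL | 6
NULL | NULL

(UI, 2); (NULL, 2); (NULL, 6); (NULL, 6); (NULL, 6); (NULL, NULL)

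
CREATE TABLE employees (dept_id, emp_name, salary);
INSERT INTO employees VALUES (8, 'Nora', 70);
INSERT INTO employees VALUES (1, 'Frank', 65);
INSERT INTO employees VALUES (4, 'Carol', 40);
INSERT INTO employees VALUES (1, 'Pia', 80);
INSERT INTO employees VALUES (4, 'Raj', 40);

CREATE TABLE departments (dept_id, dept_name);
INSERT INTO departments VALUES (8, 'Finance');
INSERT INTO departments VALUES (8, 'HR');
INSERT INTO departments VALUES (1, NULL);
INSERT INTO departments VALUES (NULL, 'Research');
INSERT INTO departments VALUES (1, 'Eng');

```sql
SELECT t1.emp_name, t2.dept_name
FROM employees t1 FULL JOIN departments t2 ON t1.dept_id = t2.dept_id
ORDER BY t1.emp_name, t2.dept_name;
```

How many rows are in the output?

FULL OUTER JOIN keeps every row from both sides; unmatched rows get NULL for the other side's columns.
Matching on t1.dept_id = t2.dept_id. A NULL in a compared column never satisfies the condition.
Matched pairs: 6; unmatched t1 rows kept: 2; unmatched t2 rows kept: 1.
Total: 6 matched + 3 padded = 9 rows.

9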